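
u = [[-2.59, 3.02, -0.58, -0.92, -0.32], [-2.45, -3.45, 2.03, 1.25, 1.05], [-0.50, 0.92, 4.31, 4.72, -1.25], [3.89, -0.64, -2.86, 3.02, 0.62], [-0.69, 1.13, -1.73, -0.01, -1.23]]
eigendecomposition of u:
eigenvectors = [[(0.01-0.07j),0.01+0.07j,-0.64+0.00j,-0.64-0.00j,(0.42+0j)], [0.19+0.05j,(0.19-0.05j),0.01-0.48j,0.01+0.48j,0.15+0.00j], [(0.74+0j),0.74-0.00j,-0.29-0.10j,-0.29+0.10j,(0.33+0j)], [-0.17+0.59j,(-0.17-0.59j),0.32+0.04j,0.32-0.04j,(-0.22+0j)], [(-0.13+0.12j),-0.13-0.12j,-0.33-0.24j,-0.33+0.24j,(0.8+0j)]]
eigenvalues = [(3.67+3.68j), (3.67-3.68j), (-2.6+2.12j), (-2.6-2.12j), (-2.07+0j)]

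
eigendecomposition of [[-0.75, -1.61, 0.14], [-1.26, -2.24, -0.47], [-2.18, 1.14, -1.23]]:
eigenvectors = [[-0.55+0.00j, -0.28-0.22j, (-0.28+0.22j)], [-0.83+0.00j, (0.02+0.15j), (0.02-0.15j)], [-0.13+0.00j, 0.92+0.00j, (0.92-0j)]]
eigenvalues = [(-3.15+0j), (-0.54+0.71j), (-0.54-0.71j)]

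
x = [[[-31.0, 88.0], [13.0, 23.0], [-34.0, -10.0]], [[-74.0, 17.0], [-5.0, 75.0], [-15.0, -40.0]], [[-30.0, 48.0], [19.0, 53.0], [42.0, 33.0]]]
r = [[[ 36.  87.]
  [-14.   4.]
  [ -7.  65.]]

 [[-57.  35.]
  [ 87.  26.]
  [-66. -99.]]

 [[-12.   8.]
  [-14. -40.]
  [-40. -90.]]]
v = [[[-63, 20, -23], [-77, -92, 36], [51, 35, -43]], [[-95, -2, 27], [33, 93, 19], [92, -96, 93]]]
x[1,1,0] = -5.0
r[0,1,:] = [-14.0, 4.0]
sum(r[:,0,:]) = 97.0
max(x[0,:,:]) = 88.0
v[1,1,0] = 33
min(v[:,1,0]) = -77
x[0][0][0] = -31.0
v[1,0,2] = 27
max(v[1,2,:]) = 93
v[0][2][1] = 35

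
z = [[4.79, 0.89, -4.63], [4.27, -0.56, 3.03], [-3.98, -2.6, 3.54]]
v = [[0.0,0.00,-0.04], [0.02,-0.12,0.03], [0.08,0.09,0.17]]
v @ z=[[0.16, 0.1, -0.14],[-0.54, 0.01, -0.35],[0.09, -0.42, 0.50]]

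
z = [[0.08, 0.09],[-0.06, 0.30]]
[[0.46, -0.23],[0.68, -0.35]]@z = [[0.05, -0.03], [0.08, -0.04]]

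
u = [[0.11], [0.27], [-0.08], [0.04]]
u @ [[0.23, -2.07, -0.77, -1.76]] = [[0.03, -0.23, -0.08, -0.19], [0.06, -0.56, -0.21, -0.48], [-0.02, 0.17, 0.06, 0.14], [0.01, -0.08, -0.03, -0.07]]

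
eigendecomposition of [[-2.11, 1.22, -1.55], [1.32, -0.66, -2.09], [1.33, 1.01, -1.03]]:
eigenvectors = [[-0.74+0.00j, 0.40+0.07j, (0.4-0.07j)], [(0.65+0j), 0.68+0.00j, 0.68-0.00j], [(0.19+0j), (0.21-0.58j), (0.21+0.58j)]]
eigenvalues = [(-2.78+0j), (-0.51+1.93j), (-0.51-1.93j)]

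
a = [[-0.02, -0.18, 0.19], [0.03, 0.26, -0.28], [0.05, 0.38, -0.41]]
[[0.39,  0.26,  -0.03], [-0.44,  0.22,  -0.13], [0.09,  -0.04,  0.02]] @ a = [[-0.0,-0.01,0.01], [0.01,0.09,-0.09], [-0.0,-0.02,0.02]]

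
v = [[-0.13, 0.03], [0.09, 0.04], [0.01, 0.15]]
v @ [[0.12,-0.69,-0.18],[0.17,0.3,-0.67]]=[[-0.01,0.1,0.00], [0.02,-0.05,-0.04], [0.03,0.04,-0.1]]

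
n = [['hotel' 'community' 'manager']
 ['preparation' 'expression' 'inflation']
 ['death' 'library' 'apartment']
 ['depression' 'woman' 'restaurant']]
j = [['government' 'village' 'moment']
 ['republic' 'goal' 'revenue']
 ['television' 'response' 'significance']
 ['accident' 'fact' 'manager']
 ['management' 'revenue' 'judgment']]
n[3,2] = 'restaurant'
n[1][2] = 'inflation'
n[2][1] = 'library'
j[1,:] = ['republic', 'goal', 'revenue']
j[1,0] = 'republic'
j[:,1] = ['village', 'goal', 'response', 'fact', 'revenue']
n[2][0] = 'death'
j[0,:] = ['government', 'village', 'moment']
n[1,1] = 'expression'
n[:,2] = ['manager', 'inflation', 'apartment', 'restaurant']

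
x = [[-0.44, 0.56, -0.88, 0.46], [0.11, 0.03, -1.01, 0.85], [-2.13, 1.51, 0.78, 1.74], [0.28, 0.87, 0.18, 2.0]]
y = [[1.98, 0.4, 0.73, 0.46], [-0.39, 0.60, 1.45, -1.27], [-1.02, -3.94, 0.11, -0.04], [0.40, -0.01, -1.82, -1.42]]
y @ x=[[-2.25, 2.62, -1.49, 3.44], [-3.21, 0.88, 0.64, 0.31], [-0.23, -0.56, 4.96, -3.71], [3.30, -3.76, -2.02, -5.83]]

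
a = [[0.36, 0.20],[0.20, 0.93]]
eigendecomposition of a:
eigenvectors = [[-0.95, -0.3], [0.3, -0.95]]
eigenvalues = [0.3, 0.99]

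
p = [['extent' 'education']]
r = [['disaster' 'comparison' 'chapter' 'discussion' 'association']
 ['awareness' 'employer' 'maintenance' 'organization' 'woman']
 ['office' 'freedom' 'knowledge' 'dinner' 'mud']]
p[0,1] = 'education'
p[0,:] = ['extent', 'education']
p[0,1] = 'education'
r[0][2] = 'chapter'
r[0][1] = 'comparison'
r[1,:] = ['awareness', 'employer', 'maintenance', 'organization', 'woman']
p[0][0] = 'extent'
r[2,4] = 'mud'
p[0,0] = 'extent'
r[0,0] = 'disaster'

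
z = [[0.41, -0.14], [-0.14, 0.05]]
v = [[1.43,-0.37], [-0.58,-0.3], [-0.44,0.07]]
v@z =[[0.64, -0.22],[-0.20, 0.07],[-0.19, 0.07]]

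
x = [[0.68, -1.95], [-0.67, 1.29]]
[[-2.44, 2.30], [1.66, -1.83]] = x@ [[-0.18, 1.41], [1.19, -0.69]]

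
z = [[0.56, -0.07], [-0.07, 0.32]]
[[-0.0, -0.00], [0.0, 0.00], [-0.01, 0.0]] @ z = [[0.0, 0.0],[0.0, 0.0],[-0.01, 0.00]]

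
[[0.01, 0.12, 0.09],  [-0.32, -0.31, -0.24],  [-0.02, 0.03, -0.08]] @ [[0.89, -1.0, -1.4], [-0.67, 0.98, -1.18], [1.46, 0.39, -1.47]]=[[0.06, 0.14, -0.29], [-0.43, -0.08, 1.17], [-0.15, 0.02, 0.11]]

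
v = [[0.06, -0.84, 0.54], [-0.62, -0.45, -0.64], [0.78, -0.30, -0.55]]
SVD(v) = [[-0.78,0.38,0.49], [0.59,0.21,0.78], [0.20,0.9,-0.39]] @ diag([1.0019865616026535, 1.001221343123273, 0.99588089269858]) @ [[-0.26, 0.33, -0.91],[0.6, -0.68, -0.42],[-0.76, -0.65, -0.02]]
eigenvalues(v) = [(1+0j), (-0.97+0.24j), (-0.97-0.24j)]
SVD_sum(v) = [[0.2, -0.26, 0.71], [-0.15, 0.20, -0.54], [-0.05, 0.07, -0.18]] + [[0.23, -0.26, -0.16], [0.12, -0.14, -0.09], [0.54, -0.62, -0.38]] + [[-0.37, -0.32, -0.01], [-0.59, -0.5, -0.02], [0.29, 0.25, 0.01]]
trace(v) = -0.94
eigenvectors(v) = [[-0.72+0.00j, -0.26+0.41j, -0.26-0.41j], [0.51+0.00j, (0.2+0.58j), (0.2-0.58j)], [(-0.46+0j), 0.63+0.00j, 0.63-0.00j]]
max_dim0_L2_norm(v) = 1.0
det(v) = 1.00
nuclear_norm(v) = 3.00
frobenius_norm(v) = 1.73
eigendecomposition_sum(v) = [[0.52+0.00j, -0.37+0.00j, 0.34-0.00j], [-0.37-0.00j, (0.26+0j), -0.24+0.00j], [0.33+0.00j, -0.24+0.00j, 0.21-0.00j]] + [[-0.23+0.06j, -0.23-0.18j, (0.1-0.29j)],[(-0.12+0.27j), -0.36+0.09j, -0.20-0.33j],[0.22+0.21j, (-0.03+0.38j), -0.38+0.09j]] + [[-0.23-0.06j, -0.23+0.18j, 0.10+0.29j], [-0.12-0.27j, -0.36-0.09j, (-0.2+0.33j)], [0.22-0.21j, (-0.03-0.38j), (-0.38-0.09j)]]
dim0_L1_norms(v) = [1.46, 1.59, 1.73]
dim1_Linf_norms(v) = [0.84, 0.64, 0.78]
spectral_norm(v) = 1.00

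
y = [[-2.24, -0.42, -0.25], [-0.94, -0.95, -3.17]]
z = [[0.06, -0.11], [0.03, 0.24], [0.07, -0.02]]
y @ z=[[-0.16, 0.15], [-0.31, -0.06]]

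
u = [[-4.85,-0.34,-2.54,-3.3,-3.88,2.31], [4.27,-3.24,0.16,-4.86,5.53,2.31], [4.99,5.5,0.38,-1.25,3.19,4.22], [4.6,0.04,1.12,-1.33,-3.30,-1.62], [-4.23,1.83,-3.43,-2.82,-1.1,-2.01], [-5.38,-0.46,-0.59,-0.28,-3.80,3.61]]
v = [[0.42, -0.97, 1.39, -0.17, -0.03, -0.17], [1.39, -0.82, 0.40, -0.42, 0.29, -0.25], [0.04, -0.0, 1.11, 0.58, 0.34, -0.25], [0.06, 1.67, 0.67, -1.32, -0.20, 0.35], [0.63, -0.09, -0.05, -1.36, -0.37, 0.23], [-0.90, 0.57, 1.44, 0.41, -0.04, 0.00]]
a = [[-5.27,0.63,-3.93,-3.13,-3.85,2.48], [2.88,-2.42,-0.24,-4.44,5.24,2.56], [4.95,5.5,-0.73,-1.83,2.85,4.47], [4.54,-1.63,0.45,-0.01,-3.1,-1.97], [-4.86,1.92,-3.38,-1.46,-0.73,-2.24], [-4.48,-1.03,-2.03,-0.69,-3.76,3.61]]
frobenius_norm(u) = 19.38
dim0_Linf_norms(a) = [5.27, 5.5, 3.93, 4.44, 5.24, 4.47]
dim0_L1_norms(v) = [3.44, 4.12, 5.06, 4.26, 1.27, 1.25]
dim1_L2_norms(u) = [7.83, 9.4, 9.21, 6.14, 6.8, 7.55]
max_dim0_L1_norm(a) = 26.98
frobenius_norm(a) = 19.11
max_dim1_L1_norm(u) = 20.37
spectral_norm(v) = 2.54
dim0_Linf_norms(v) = [1.39, 1.67, 1.44, 1.36, 0.37, 0.35]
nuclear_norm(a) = 39.98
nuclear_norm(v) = 8.23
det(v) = -0.00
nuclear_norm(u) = 40.84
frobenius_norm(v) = 4.35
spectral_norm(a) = 13.31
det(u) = 8198.80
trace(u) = -6.53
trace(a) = -5.55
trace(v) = -0.98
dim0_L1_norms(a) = [26.98, 13.13, 10.76, 11.56, 19.53, 17.33]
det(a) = -8521.80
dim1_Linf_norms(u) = [4.85, 5.53, 5.5, 4.6, 4.23, 5.38]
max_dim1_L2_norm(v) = 2.27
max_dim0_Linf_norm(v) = 1.67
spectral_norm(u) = 13.84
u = v + a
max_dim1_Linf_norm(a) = 5.5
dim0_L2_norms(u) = [11.6, 6.67, 4.47, 6.77, 9.07, 6.94]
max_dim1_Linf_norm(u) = 5.53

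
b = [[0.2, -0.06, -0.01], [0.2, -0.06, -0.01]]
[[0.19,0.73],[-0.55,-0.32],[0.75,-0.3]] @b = [[0.18, -0.06, -0.01], [-0.17, 0.05, 0.01], [0.09, -0.03, -0.00]]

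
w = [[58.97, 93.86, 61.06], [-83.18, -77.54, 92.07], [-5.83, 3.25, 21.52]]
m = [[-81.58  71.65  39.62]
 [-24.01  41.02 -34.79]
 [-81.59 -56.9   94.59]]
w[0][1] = 93.86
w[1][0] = -83.18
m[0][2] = 39.62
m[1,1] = 41.02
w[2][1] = 3.25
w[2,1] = 3.25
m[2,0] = -81.59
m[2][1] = -56.9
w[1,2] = 92.07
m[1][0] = -24.01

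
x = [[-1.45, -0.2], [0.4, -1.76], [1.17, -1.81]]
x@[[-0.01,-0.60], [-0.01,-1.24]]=[[0.02, 1.12], [0.01, 1.94], [0.01, 1.54]]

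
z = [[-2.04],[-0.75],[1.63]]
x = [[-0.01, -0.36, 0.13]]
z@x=[[0.02, 0.73, -0.27], [0.01, 0.27, -0.1], [-0.02, -0.59, 0.21]]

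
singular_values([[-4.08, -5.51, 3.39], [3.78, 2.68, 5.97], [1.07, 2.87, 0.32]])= [8.72, 6.93, 1.08]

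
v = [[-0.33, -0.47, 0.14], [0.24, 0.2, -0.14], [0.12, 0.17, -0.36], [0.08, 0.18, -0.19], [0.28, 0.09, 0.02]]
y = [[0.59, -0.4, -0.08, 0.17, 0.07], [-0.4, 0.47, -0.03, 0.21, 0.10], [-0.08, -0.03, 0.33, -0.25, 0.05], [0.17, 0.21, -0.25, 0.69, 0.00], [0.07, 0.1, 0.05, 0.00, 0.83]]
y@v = [[-0.27, -0.33, 0.14], [0.29, 0.32, -0.15], [0.05, 0.05, -0.08], [0.02, 0.04, -0.05], [0.24, 0.07, -0.01]]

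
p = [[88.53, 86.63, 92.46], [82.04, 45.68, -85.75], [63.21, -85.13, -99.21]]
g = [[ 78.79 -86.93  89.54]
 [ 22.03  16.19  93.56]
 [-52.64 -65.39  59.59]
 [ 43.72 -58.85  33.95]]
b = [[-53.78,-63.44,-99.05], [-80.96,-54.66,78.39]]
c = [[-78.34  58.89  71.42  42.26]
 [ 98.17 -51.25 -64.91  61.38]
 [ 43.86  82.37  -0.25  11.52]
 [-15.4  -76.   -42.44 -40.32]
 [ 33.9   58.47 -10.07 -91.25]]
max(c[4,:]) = 58.47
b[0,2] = -99.05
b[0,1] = -63.44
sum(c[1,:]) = 43.39000000000001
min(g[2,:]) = -65.39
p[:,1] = [86.63, 45.68, -85.13]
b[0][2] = -99.05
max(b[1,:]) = 78.39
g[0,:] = [78.79, -86.93, 89.54]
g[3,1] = -58.85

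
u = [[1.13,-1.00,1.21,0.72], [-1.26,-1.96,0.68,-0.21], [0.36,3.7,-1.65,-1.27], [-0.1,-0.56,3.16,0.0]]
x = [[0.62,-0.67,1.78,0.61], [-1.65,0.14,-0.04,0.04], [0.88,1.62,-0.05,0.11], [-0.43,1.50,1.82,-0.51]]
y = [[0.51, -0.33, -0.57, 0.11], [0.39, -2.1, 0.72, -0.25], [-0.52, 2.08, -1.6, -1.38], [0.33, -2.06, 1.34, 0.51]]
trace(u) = -2.48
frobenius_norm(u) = 6.22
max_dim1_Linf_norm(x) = 1.82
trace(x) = 0.20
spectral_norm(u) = 5.36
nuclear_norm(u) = 10.00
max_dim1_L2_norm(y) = 3.01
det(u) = -7.02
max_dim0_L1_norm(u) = 7.22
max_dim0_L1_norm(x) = 3.93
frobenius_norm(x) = 4.07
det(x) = 6.64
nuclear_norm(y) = 6.41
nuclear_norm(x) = 7.47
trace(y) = -2.68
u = x + y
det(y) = -0.03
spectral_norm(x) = 2.74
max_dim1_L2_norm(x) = 2.45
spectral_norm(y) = 4.38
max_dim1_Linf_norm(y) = 2.1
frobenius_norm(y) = 4.62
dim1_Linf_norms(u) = [1.21, 1.96, 3.7, 3.16]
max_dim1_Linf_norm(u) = 3.7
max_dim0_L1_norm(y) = 6.57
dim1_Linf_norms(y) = [0.57, 2.1, 2.08, 2.06]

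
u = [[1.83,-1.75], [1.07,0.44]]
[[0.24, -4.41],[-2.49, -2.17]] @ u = [[-4.28, -2.36], [-6.88, 3.40]]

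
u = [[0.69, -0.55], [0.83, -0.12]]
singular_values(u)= [1.18, 0.32]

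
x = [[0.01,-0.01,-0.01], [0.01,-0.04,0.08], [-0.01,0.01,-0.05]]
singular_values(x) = [0.1, 0.02, 0.01]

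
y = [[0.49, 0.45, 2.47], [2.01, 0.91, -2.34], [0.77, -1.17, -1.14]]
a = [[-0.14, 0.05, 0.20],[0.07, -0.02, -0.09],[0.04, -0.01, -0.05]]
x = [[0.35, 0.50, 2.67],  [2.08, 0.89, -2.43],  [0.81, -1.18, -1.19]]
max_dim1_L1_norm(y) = 5.26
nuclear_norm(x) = 7.25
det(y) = -9.17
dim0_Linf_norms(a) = [0.14, 0.05, 0.2]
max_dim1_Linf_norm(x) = 2.67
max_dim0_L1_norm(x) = 6.29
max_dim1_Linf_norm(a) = 0.2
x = y + a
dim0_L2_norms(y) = [2.21, 1.55, 3.59]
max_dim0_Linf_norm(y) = 2.47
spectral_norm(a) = 0.28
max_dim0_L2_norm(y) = 3.59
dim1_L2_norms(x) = [2.74, 3.32, 1.86]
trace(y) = 0.26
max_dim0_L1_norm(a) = 0.34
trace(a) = -0.21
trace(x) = 0.05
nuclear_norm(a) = 0.29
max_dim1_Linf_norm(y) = 2.47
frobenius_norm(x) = 4.69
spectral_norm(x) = 4.08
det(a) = 0.00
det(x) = -9.60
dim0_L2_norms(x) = [2.26, 1.56, 3.8]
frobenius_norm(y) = 4.49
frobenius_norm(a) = 0.28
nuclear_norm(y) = 7.03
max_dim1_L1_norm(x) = 5.4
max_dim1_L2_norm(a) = 0.25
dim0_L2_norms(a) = [0.16, 0.05, 0.22]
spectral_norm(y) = 3.85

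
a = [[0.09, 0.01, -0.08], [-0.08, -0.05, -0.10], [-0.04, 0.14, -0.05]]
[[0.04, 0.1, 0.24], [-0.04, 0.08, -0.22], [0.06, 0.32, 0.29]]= a @ [[0.33, -0.30, 1.88],[0.46, 1.7, 2.42],[-0.12, -1.37, -0.53]]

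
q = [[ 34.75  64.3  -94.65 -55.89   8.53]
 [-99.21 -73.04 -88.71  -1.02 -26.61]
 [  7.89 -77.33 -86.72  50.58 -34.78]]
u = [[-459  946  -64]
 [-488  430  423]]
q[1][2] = -88.71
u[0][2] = -64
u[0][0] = -459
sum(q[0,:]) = -42.96000000000001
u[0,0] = -459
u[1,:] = [-488, 430, 423]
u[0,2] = -64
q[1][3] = -1.02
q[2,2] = -86.72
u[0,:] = [-459, 946, -64]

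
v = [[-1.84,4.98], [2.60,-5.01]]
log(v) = [[(0.12+0.94j), (-1.69-1.99j)], [-0.88-1.04j, (1.2+2.2j)]]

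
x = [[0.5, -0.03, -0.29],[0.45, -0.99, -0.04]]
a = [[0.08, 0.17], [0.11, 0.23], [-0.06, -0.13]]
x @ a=[[0.05, 0.12],[-0.07, -0.15]]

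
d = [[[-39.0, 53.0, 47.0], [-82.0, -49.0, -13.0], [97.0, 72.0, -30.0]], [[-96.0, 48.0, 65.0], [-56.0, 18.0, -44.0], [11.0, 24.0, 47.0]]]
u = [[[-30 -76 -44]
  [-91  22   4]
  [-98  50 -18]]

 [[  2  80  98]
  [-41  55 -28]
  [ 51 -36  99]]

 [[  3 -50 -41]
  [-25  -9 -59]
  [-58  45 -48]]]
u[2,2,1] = 45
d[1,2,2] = 47.0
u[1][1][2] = -28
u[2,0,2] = -41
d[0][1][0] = -82.0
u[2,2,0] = -58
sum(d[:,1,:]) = -226.0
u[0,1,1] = 22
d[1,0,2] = 65.0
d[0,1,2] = -13.0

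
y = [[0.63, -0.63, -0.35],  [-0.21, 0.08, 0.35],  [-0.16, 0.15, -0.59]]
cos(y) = [[0.73, 0.23, 0.11], [0.10, 0.91, 0.05], [0.02, -0.01, 0.78]]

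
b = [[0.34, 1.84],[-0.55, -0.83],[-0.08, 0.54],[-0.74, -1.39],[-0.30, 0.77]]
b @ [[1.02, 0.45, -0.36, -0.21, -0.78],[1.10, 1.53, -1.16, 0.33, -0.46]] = [[2.37, 2.97, -2.26, 0.54, -1.11], [-1.47, -1.52, 1.16, -0.16, 0.81], [0.51, 0.79, -0.60, 0.20, -0.19], [-2.28, -2.46, 1.88, -0.30, 1.22], [0.54, 1.04, -0.79, 0.32, -0.12]]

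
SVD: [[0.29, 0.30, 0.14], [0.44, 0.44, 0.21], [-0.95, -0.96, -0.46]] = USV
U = [[-0.27, 0.85, 0.44], [-0.4, -0.52, 0.75], [0.87, 0.02, 0.48]]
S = [1.63, 0.01, 0.0]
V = [[-0.67, -0.67, -0.32], [-0.68, 0.73, -0.12], [0.31, 0.14, -0.94]]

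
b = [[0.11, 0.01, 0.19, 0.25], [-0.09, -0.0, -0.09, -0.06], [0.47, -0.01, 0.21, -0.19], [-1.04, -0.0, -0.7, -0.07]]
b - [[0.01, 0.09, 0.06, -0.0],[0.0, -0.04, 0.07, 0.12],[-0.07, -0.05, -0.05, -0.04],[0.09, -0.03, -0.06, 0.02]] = [[0.1, -0.08, 0.13, 0.25], [-0.09, 0.04, -0.16, -0.18], [0.54, 0.04, 0.26, -0.15], [-1.13, 0.03, -0.64, -0.09]]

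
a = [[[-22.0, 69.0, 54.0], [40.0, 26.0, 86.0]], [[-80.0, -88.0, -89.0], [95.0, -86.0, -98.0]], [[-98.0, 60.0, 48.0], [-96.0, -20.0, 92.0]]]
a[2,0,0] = -98.0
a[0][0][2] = 54.0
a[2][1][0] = -96.0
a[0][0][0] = -22.0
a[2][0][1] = 60.0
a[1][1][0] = 95.0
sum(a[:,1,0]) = 39.0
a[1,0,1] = -88.0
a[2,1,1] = -20.0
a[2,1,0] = -96.0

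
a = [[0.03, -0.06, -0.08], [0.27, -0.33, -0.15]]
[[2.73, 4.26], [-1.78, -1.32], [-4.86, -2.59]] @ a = [[1.23,  -1.57,  -0.86],[-0.41,  0.54,  0.34],[-0.85,  1.15,  0.78]]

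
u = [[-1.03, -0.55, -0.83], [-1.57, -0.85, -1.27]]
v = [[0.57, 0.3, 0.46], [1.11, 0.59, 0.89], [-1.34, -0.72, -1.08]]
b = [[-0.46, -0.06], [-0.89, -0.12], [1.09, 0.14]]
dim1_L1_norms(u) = [2.41, 3.69]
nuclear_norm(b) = 1.50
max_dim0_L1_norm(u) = 2.6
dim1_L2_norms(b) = [0.46, 0.9, 1.1]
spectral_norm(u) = 2.62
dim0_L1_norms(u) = [2.6, 1.4, 2.1]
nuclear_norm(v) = 2.55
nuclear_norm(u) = 2.62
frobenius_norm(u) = 2.62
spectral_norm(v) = 2.55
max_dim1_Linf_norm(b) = 1.09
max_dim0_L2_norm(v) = 1.83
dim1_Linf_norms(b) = [0.46, 0.89, 1.09]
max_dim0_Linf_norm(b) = 1.09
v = b @ u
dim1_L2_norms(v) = [0.79, 1.54, 1.87]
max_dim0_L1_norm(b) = 2.44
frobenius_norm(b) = 1.49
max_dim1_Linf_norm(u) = 1.57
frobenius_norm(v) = 2.55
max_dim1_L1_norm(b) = 1.23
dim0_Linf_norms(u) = [1.57, 0.85, 1.27]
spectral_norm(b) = 1.49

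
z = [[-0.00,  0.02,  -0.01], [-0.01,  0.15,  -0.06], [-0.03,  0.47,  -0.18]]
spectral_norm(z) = 0.53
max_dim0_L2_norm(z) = 0.49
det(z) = 0.00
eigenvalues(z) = [0j, (-0.02+0.03j), (-0.02-0.03j)]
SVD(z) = [[-0.04, 0.75, 0.66], [-0.31, 0.62, -0.72], [-0.95, -0.23, 0.2]] @ diag([0.529988983670392, 0.003208391470575751, 0.001176185443033432]) @ [[0.06, -0.93, 0.36], [0.24, -0.34, -0.91], [0.97, 0.14, 0.2]]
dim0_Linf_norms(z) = [0.03, 0.47, 0.18]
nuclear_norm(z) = 0.53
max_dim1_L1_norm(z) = 0.68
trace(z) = -0.03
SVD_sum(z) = [[-0.00, 0.02, -0.01],[-0.01, 0.15, -0.06],[-0.03, 0.47, -0.18]] + [[0.00,-0.0,-0.0],[0.0,-0.0,-0.0],[-0.0,0.0,0.00]] + [[0.0, 0.0, 0.0],  [-0.0, -0.0, -0.0],  [0.00, 0.0, 0.00]]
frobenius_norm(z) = 0.53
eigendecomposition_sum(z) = [[0j, -0.00-0.00j, 0.00+0.00j],[(-0-0j), 0j, -0.00-0.00j],[-0.00-0.00j, 0j, (-0-0j)]] + [[-0.00-0.00j, (0.01+0.02j), (-0.01-0.01j)], [-0.00-0.00j, (0.07+0.06j), -0.03-0.02j], [-0.01-0.00j, 0.23+0.12j, -0.09-0.03j]] + [[-0.00+0.00j, 0.01-0.02j, -0.01+0.01j], [(-0+0j), 0.07-0.06j, (-0.03+0.02j)], [-0.01+0.00j, 0.23-0.12j, (-0.09+0.03j)]]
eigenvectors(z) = [[0.98+0.00j, (-0.07-0.05j), (-0.07+0.05j)], [(-0.01+0j), (-0.33-0.06j), -0.33+0.06j], [-0.20+0.00j, -0.94+0.00j, -0.94-0.00j]]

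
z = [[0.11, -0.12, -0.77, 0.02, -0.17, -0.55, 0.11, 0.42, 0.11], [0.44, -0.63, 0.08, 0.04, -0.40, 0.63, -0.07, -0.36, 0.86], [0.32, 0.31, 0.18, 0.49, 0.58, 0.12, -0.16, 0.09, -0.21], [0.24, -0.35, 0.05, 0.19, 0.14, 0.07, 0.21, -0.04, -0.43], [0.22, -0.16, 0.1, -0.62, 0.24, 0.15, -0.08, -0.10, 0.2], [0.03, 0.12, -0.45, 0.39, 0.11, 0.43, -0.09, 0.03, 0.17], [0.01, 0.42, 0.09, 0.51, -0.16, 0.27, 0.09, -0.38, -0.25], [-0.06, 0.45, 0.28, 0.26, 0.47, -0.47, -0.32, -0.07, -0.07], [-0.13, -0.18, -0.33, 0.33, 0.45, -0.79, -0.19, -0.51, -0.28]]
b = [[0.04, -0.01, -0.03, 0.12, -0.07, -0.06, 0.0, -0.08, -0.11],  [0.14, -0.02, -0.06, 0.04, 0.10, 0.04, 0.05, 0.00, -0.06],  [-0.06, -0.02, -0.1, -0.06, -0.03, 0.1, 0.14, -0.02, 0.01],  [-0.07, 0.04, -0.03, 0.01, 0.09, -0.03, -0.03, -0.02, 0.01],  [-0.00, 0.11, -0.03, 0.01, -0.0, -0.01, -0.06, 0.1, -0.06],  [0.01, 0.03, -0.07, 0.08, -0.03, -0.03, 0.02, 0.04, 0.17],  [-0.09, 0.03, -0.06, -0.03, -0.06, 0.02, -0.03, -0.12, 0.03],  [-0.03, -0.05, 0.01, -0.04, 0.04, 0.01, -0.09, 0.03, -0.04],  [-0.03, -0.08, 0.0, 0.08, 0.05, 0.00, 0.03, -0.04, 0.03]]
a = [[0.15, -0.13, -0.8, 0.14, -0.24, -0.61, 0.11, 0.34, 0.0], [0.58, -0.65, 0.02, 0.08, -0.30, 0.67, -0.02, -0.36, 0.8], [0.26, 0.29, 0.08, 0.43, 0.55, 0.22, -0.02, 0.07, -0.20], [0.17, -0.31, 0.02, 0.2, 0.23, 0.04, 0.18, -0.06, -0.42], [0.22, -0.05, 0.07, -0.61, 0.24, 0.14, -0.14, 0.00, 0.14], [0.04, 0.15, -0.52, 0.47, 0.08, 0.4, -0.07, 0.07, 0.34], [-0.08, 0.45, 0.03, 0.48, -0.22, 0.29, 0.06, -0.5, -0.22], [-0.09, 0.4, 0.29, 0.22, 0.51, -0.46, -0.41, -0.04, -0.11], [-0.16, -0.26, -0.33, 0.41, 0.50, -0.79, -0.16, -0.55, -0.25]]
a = b + z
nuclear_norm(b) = 1.48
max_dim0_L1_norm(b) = 0.52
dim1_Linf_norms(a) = [0.8, 0.8, 0.55, 0.42, 0.61, 0.52, 0.5, 0.51, 0.79]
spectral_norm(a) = 1.81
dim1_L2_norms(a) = [1.12, 1.44, 0.86, 0.66, 0.74, 0.9, 0.94, 0.98, 1.28]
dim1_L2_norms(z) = [1.07, 1.42, 0.95, 0.69, 0.78, 0.78, 0.87, 0.95, 1.21]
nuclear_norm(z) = 7.62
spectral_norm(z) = 1.82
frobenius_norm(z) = 2.98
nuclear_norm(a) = 7.90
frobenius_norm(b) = 0.55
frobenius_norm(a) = 3.05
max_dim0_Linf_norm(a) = 0.8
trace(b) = -0.07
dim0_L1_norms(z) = [1.56, 2.74, 2.33, 2.85, 2.72, 3.48, 1.32, 2.0, 2.58]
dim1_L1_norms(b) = [0.52, 0.51, 0.54, 0.33, 0.38, 0.48, 0.47, 0.34, 0.34]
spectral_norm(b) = 0.27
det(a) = 0.02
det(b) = 0.00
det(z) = -0.00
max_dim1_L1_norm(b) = 0.54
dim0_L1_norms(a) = [1.75, 2.69, 2.16, 3.04, 2.87, 3.62, 1.17, 1.99, 2.48]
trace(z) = 0.26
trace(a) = 0.19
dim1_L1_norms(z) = [2.38, 3.51, 2.46, 1.72, 1.87, 1.82, 2.18, 2.45, 3.19]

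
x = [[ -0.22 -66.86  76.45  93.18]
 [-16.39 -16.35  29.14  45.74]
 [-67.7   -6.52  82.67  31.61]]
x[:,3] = [93.18, 45.74, 31.61]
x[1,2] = 29.14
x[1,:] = [-16.39, -16.35, 29.14, 45.74]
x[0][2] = 76.45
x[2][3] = 31.61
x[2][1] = -6.52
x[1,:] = [-16.39, -16.35, 29.14, 45.74]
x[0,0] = -0.22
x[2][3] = 31.61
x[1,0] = -16.39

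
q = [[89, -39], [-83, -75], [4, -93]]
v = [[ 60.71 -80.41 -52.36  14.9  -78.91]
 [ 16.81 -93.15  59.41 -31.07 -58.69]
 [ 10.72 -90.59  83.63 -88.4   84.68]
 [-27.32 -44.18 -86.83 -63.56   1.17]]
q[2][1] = -93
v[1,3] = -31.07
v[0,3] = 14.9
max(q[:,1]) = -39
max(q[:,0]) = 89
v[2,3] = -88.4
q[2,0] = 4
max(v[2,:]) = 84.68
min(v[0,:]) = -80.41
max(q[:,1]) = -39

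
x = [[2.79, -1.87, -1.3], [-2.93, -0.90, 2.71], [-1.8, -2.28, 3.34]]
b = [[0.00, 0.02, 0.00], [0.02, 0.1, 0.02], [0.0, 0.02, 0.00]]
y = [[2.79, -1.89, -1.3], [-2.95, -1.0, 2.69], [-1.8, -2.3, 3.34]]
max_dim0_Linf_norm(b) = 0.1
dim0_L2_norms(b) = [0.02, 0.1, 0.02]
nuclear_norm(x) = 9.79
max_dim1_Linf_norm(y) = 3.34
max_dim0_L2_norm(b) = 0.1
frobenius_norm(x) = 7.02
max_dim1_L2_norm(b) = 0.1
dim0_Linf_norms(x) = [2.93, 2.28, 3.34]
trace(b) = 0.10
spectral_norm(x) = 6.24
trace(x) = 5.23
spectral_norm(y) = 6.26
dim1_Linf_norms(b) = [0.02, 0.1, 0.02]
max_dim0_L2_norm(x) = 4.49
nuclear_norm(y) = 9.87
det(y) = -8.01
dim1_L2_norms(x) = [3.6, 4.09, 4.43]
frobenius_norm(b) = 0.11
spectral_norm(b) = 0.11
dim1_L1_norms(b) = [0.02, 0.14, 0.02]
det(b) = 0.00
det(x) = -6.90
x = b + y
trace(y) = 5.13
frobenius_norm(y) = 7.05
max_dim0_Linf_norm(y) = 3.34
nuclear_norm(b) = 0.11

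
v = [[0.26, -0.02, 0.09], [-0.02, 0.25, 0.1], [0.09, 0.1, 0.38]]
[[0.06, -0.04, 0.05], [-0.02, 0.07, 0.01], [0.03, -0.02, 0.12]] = v@[[0.22,-0.1,0.06], [-0.1,0.33,-0.11], [0.06,-0.11,0.34]]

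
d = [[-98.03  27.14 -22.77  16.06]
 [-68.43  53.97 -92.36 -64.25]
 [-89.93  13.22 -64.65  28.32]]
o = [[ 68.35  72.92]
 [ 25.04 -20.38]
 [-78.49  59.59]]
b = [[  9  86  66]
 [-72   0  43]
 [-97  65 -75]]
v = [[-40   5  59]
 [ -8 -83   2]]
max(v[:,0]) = -8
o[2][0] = -78.49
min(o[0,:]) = 68.35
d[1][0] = -68.43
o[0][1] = 72.92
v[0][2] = 59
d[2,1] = 13.22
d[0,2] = -22.77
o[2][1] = 59.59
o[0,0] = 68.35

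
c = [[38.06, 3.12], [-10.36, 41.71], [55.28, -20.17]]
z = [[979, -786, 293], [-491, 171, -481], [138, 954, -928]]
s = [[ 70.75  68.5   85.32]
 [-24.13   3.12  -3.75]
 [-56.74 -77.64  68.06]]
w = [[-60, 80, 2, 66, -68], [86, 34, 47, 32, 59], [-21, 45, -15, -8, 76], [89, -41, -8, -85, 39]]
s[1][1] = 3.12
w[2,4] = 76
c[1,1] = 41.71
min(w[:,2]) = -15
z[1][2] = -481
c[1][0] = -10.36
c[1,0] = -10.36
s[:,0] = [70.75, -24.13, -56.74]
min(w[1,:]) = 32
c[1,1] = 41.71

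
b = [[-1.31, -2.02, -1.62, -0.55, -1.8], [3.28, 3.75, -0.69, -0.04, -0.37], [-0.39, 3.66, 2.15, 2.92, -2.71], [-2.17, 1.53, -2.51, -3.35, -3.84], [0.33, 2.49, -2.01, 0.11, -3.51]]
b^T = [[-1.31, 3.28, -0.39, -2.17, 0.33], [-2.02, 3.75, 3.66, 1.53, 2.49], [-1.62, -0.69, 2.15, -2.51, -2.01], [-0.55, -0.04, 2.92, -3.35, 0.11], [-1.8, -0.37, -2.71, -3.84, -3.51]]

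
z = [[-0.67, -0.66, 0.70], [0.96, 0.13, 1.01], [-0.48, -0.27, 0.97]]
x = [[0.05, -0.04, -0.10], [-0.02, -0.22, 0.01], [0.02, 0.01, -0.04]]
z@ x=[[-0.01, 0.18, 0.03],[0.07, -0.06, -0.14],[0.00, 0.09, 0.01]]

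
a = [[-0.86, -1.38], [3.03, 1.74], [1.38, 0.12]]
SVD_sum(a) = [[-1.24, -0.75], [2.99, 1.81], [1.06, 0.64]] + [[0.38, -0.63], [0.04, -0.07], [0.32, -0.52]]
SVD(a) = [[-0.36, -0.76], [0.88, -0.09], [0.31, -0.64]] @ diag([3.9811826685617118, 0.9599398728794665]) @ [[0.85, 0.52], [-0.52, 0.85]]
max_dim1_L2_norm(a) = 3.49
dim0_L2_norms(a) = [3.44, 2.22]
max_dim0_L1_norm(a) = 5.27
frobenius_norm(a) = 4.10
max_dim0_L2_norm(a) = 3.44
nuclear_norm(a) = 4.94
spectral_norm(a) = 3.98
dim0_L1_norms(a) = [5.27, 3.24]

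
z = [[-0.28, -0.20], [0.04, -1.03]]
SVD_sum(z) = [[-0.0,-0.20], [-0.01,-1.03]] + [[-0.28, 0.0], [0.05, -0.00]]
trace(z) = -1.31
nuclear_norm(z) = 1.33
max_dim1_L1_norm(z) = 1.07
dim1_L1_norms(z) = [0.48, 1.07]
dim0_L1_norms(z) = [0.32, 1.23]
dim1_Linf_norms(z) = [0.28, 1.03]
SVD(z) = [[0.19, 0.98], [0.98, -0.19]] @ diag([1.0493400357897764, 0.2824632529882626]) @ [[-0.01, -1.0], [-1.0, 0.01]]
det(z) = 0.30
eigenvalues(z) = [-0.29, -1.02]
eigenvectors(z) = [[1.00, 0.26], [0.05, 0.97]]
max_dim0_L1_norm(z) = 1.23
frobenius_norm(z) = 1.09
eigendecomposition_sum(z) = [[-0.30, 0.08], [-0.02, 0.0]] + [[0.02, -0.28], [0.06, -1.03]]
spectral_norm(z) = 1.05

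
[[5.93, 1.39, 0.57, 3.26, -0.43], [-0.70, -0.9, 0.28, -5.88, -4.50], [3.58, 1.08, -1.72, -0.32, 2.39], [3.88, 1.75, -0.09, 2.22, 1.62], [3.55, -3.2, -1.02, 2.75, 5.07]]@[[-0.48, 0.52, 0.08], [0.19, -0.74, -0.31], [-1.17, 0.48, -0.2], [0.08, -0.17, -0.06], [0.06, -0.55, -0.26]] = [[-3.01, 2.01, -0.15], [-0.90, 3.91, 1.69], [0.62, -1.02, -0.31], [-1.15, -0.59, -0.77], [-0.59, 0.47, -0.00]]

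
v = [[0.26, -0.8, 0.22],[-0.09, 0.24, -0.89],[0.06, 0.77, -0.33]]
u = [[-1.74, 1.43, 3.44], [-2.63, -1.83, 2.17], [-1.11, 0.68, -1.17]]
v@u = [[1.41, 1.99, -1.1], [0.51, -1.17, 1.25], [-1.76, -1.55, 2.26]]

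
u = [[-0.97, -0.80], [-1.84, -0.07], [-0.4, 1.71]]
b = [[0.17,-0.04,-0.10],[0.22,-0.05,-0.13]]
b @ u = [[-0.05,-0.3], [-0.07,-0.39]]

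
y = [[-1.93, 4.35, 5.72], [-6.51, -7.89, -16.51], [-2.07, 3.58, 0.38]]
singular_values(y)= [20.41, 5.56, 1.55]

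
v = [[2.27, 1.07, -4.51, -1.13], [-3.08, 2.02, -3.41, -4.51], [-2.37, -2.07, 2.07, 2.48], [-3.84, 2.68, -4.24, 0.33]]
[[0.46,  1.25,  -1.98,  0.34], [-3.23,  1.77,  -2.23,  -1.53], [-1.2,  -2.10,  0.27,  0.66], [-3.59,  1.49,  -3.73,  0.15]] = v @ [[0.72,0.11,0.27,0.07], [0.11,0.70,-0.02,-0.14], [0.27,-0.02,0.61,-0.16], [0.07,-0.14,-0.16,0.35]]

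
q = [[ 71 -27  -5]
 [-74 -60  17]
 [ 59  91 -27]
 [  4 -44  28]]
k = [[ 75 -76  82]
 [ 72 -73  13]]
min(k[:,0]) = 72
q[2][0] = 59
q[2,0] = 59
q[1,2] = 17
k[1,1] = -73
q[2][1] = 91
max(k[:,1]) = -73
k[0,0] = 75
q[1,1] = -60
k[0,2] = 82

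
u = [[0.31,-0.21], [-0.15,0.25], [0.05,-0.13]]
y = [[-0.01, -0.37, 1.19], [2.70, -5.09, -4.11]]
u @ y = [[-0.57, 0.95, 1.23], [0.68, -1.22, -1.21], [-0.35, 0.64, 0.59]]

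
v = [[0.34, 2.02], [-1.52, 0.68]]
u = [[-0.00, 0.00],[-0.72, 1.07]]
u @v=[[0.00, 0.0],[-1.87, -0.73]]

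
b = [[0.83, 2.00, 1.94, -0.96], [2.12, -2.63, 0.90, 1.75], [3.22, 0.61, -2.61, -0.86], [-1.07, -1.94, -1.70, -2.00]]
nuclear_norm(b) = 14.16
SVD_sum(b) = [[-0.93, 0.6, 1.02, 0.13], [0.98, -0.63, -1.07, -0.14], [2.21, -1.42, -2.42, -0.31], [0.88, -0.57, -0.97, -0.13]] + [[0.43, -0.08, 0.38, 0.43], [1.82, -0.33, 1.61, 1.83], [-0.03, 0.00, -0.02, -0.03], [-1.5, 0.27, -1.33, -1.51]] + [[1.02,  1.9,  -0.10,  -0.59], [-0.81,  -1.49,  0.08,  0.46], [1.07,  1.98,  -0.11,  -0.61], [-0.7,  -1.30,  0.07,  0.4]] + [[0.3, -0.42, 0.64, -0.94], [0.13, -0.18, 0.28, -0.41], [-0.03, 0.04, -0.06, 0.09], [0.25, -0.34, 0.52, -0.77]]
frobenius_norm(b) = 7.40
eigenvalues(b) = [(3.23+0j), (-3.22+0j), (-3.21+1.18j), (-3.21-1.18j)]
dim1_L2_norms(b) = [3.06, 3.91, 4.28, 3.43]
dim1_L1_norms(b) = [5.73, 7.4, 7.3, 6.71]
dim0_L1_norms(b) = [7.24, 7.18, 7.15, 5.57]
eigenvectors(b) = [[0.74+0.00j, (-0.04+0j), (0.14+0.07j), (0.14-0.07j)], [(0.23+0j), (-0.68+0j), -0.74+0.00j, -0.74-0.00j], [(0.49+0j), (0.73+0j), 0.37-0.28j, (0.37+0.28j)], [-0.40+0.00j, (-0.1+0j), (-0.12-0.44j), -0.12+0.44j]]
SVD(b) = [[0.34, 0.18, -0.56, 0.73], [-0.36, 0.76, 0.44, 0.32], [-0.81, -0.01, -0.59, -0.07], [-0.32, -0.63, 0.38, 0.60]] @ diag([4.433263666224045, 4.032323801309425, 3.9905788600073175, 1.7059948385601726]) @ [[-0.62, 0.4, 0.68, 0.09], [0.59, -0.11, 0.53, 0.60], [-0.46, -0.85, 0.05, 0.26], [0.24, -0.33, 0.51, -0.75]]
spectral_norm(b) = 4.43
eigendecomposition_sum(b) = [[2.19-0.00j, (0.93+0j), 0.94+0.00j, (-0.25-0j)],  [(0.67-0j), 0.28+0.00j, (0.29+0j), (-0.08-0j)],  [1.45-0.00j, 0.61+0.00j, (0.62+0j), (-0.16-0j)],  [-1.17+0.00j, (-0.49+0j), -0.50-0.00j, (0.13+0j)]] + [[(-0.24-0j), (0.08-0j), (0.2+0j), (-0.16-0j)],  [-4.58-0.00j, (1.49-0j), (3.76+0j), (-3.08-0j)],  [(4.89+0j), -1.59+0.00j, (-4.01-0j), (3.3+0j)],  [(-0.67-0j), (0.22-0j), 0.55+0.00j, -0.45-0.00j]] + [[-0.56-0.31j, 0.50+0.05j, 0.40-0.06j, (-0.27-0.62j)],  [(3.01+0.14j), -2.20+0.82j, -1.57+1.06j, 2.45+2.06j],  [-1.56+1.05j, 0.79-1.23j, (0.39-1.12j), (-2-0.12j)],  [(0.39+1.81j), -0.83-1.18j, (-0.88-0.77j), (-0.84+1.78j)]] + [[(-0.56+0.31j), (0.5-0.05j), 0.40+0.06j, -0.27+0.62j], [(3.01-0.14j), (-2.2-0.82j), (-1.57-1.06j), 2.45-2.06j], [-1.56-1.05j, 0.79+1.23j, 0.39+1.12j, -2.00+0.12j], [0.39-1.81j, -0.83+1.18j, (-0.88+0.77j), (-0.84-1.78j)]]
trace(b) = -6.41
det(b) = -121.70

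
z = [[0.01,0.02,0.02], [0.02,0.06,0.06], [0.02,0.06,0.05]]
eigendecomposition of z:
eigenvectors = [[0.24,  0.96,  -0.13],[0.71,  -0.27,  -0.65],[0.66,  -0.06,  0.75]]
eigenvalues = [0.12, 0.0, -0.01]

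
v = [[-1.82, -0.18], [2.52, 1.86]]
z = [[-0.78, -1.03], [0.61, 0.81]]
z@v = [[-1.18, -1.78],[0.93, 1.4]]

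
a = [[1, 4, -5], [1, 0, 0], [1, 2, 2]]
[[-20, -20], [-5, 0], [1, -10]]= a@[[-5, 0], [0, -5], [3, 0]]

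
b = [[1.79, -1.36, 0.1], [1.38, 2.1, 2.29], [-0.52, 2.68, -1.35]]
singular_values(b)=[3.69, 3.22, 1.39]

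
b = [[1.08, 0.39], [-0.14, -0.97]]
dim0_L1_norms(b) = [1.22, 1.36]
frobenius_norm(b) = 1.51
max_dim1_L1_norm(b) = 1.47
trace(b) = 0.11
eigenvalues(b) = [1.05, -0.94]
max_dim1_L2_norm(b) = 1.15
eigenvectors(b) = [[1.00, -0.19], [-0.07, 0.98]]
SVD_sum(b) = [[0.78,0.72], [-0.56,-0.51]] + [[0.3,-0.33], [0.42,-0.46]]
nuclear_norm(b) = 2.07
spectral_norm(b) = 1.30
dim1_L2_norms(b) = [1.15, 0.98]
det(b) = -0.99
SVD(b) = [[-0.81, 0.58], [0.58, 0.81]] @ diag([1.3032411934576564, 0.7619464493486819]) @ [[-0.74, -0.68], [0.68, -0.74]]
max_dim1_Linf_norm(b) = 1.08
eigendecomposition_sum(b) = [[1.07, 0.21], [-0.07, -0.01]] + [[0.01,0.18],  [-0.07,-0.96]]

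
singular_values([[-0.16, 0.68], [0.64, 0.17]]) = [0.7, 0.66]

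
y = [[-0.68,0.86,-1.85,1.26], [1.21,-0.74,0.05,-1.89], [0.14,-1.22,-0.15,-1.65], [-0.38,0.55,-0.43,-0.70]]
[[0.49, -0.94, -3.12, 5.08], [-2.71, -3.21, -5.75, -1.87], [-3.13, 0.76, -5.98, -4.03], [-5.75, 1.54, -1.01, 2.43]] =y @ [[2.62, -4.13, -1.31, 0.60], [-2.96, -0.08, 2.34, 3.67], [0.31, 1.39, 4.21, -1.33], [4.28, -0.88, 1.40, -0.1]]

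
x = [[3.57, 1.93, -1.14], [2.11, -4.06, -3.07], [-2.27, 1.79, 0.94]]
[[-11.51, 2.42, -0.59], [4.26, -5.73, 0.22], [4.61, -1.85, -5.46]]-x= [[-15.08,  0.49,  0.55], [2.15,  -1.67,  3.29], [6.88,  -3.64,  -6.4]]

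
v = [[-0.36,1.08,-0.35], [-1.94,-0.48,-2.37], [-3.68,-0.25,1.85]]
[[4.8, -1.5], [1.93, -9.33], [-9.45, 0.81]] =v @ [[1.05, 1.25], [3.99, -0.03], [-2.48, 2.92]]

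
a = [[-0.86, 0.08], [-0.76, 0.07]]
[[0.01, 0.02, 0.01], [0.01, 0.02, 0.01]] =a@[[-0.01, -0.02, -0.01], [-0.02, -0.00, 0.01]]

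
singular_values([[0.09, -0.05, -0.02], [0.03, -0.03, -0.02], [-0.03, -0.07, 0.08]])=[0.12, 0.11, 0.02]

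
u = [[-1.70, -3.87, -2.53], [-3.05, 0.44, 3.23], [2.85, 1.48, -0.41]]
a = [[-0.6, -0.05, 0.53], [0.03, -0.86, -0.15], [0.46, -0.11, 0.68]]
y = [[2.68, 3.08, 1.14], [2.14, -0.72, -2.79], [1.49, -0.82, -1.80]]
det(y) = -4.38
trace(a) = -0.78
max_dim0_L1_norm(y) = 6.31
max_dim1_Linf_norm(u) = 3.87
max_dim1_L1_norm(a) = 1.25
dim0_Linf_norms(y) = [2.68, 3.08, 2.79]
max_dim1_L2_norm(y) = 4.24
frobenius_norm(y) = 6.08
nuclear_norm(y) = 8.83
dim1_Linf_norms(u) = [3.87, 3.23, 2.85]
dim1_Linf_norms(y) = [3.08, 2.79, 1.8]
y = a @ u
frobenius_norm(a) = 1.45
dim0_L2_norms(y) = [3.74, 3.27, 3.51]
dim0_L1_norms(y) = [6.31, 4.62, 5.73]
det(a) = 0.57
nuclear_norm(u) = 10.73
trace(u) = -1.67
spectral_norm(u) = 5.40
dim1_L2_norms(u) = [4.93, 4.46, 3.24]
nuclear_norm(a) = 2.50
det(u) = -7.76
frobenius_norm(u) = 7.39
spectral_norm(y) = 4.35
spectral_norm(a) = 0.89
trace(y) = 0.16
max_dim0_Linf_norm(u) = 3.87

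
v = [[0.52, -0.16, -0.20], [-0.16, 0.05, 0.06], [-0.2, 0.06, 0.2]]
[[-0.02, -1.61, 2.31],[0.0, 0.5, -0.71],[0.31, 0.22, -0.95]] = v@[[0.81, -3.56, 2.90], [-0.26, 2.47, -4.28], [2.43, -3.20, -0.57]]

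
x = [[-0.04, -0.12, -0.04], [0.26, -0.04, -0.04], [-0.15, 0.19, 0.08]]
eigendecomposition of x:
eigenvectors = [[(-0.24-0.24j), -0.24+0.24j, 0.10+0.00j], [(-0.48+0.42j), -0.48-0.42j, (-0.34+0j)], [0.69+0.00j, 0.69-0.00j, 0.94+0.00j]]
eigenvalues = [0.17j, -0.17j, (-0+0j)]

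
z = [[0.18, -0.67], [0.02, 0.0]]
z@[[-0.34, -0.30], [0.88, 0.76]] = [[-0.65,-0.56],[-0.01,-0.01]]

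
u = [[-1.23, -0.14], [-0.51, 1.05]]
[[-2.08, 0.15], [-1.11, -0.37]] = u@[[1.72, -0.08], [-0.22, -0.39]]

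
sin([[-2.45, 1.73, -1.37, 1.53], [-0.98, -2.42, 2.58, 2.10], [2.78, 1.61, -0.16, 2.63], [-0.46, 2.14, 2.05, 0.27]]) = [[-3.05, -3.24, 4.45, -1.9], [3.90, 0.85, -1.56, -0.28], [-4.80, 1.25, -2.13, 1.6], [2.02, -1.32, 1.23, -1.48]]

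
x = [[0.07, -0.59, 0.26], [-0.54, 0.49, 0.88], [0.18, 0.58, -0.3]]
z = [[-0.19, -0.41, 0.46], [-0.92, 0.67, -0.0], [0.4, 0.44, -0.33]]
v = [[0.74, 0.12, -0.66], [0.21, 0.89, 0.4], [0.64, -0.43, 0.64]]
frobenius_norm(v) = 1.73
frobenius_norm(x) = 1.48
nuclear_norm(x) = 2.21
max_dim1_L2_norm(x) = 1.14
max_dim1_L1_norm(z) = 1.59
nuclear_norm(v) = 3.00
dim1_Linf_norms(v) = [0.74, 0.89, 0.64]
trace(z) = 0.15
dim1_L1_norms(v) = [1.52, 1.5, 1.71]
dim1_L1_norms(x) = [0.92, 1.91, 1.06]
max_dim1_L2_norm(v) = 1.0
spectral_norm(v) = 1.00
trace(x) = 0.26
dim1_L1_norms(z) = [1.06, 1.59, 1.17]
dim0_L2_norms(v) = [1.0, 1.0, 1.0]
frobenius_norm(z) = 1.47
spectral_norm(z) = 1.14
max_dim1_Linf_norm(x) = 0.88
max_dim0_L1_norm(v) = 1.7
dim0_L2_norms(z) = [1.02, 0.9, 0.57]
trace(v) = 2.27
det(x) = -0.15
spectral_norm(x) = 1.15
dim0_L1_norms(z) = [1.51, 1.52, 0.79]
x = z @ v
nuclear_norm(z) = 2.20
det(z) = -0.14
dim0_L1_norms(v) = [1.59, 1.44, 1.7]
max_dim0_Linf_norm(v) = 0.89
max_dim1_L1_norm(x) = 1.91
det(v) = 1.00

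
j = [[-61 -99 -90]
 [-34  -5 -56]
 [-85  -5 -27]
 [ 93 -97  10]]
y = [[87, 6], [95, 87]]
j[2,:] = [-85, -5, -27]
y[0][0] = 87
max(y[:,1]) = 87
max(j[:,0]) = 93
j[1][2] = -56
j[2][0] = -85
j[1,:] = [-34, -5, -56]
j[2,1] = -5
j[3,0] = 93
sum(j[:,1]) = -206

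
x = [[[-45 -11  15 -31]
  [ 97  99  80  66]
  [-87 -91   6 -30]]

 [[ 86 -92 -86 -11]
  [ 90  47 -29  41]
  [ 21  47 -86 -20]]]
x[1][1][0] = 90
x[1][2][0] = 21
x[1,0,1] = -92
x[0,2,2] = 6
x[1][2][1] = 47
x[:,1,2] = [80, -29]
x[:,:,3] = [[-31, 66, -30], [-11, 41, -20]]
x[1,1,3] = 41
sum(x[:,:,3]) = 15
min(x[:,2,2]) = -86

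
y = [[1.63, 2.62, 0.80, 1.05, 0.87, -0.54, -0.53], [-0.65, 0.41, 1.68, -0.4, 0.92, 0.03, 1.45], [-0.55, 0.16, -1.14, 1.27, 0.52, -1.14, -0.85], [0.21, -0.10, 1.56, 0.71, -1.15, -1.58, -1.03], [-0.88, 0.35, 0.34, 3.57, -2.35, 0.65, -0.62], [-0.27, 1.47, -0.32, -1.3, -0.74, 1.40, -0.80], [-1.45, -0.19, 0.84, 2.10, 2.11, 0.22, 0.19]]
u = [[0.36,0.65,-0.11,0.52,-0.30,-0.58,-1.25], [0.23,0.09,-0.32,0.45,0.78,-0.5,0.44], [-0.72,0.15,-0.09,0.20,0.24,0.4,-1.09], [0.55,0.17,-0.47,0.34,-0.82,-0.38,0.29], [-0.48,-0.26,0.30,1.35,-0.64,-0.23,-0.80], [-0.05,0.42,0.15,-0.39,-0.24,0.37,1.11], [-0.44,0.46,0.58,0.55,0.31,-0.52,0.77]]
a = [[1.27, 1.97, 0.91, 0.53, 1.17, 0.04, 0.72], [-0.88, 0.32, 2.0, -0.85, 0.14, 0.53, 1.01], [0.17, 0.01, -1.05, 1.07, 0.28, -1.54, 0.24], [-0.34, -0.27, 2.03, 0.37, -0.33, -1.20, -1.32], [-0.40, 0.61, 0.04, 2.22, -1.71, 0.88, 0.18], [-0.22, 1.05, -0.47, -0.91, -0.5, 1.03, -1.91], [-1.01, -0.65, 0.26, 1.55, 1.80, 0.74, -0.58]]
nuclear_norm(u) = 8.79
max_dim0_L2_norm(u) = 2.34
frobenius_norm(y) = 8.46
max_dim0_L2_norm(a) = 3.23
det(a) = 449.55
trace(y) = 0.85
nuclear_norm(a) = 18.25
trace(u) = 1.20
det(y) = 653.26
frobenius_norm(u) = 3.86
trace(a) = -0.35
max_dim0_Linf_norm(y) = 3.57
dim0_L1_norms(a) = [4.29, 4.88, 6.76, 7.5, 5.93, 5.96, 5.96]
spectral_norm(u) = 2.58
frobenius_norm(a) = 7.23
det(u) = 0.76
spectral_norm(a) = 3.38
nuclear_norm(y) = 20.34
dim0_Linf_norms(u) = [0.72, 0.65, 0.58, 1.35, 0.82, 0.58, 1.25]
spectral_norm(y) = 5.05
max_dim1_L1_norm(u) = 4.06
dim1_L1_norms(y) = [8.04, 5.54, 5.63, 6.34, 8.76, 6.3, 7.1]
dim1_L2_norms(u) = [1.68, 1.19, 1.41, 1.25, 1.82, 1.33, 1.42]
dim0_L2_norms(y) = [2.53, 3.06, 2.85, 4.71, 3.7, 2.55, 2.29]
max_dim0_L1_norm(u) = 5.75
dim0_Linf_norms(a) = [1.27, 1.97, 2.03, 2.22, 1.8, 1.54, 1.91]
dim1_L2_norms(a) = [2.91, 2.63, 2.19, 2.78, 3.03, 2.68, 2.83]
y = u + a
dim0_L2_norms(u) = [1.2, 0.97, 0.89, 1.7, 1.41, 1.16, 2.34]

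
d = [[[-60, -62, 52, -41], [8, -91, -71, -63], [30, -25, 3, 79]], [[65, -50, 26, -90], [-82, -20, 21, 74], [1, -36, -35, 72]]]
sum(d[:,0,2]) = 78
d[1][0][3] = -90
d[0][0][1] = -62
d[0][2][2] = 3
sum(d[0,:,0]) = -22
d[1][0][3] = -90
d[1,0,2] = 26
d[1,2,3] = 72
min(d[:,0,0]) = -60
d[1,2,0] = 1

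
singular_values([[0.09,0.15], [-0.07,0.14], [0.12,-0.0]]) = [0.21, 0.16]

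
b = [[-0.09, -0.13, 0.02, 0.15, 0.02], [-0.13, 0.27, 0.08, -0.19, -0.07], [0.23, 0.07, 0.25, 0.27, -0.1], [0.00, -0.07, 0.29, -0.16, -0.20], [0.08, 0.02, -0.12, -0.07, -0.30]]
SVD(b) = [[0.03, -0.31, -0.06, -0.38, -0.87], [-0.06, 0.66, -0.41, 0.47, -0.41], [-0.79, -0.44, -0.07, 0.42, -0.05], [-0.58, 0.40, -0.18, -0.67, 0.14], [-0.2, 0.33, 0.89, 0.09, -0.22]] @ diag([0.4824813439464041, 0.4739087007816667, 0.31940258823238693, 0.28438555480219396, 0.13830813033731942]) @ [[-0.4, -0.08, -0.72, -0.19, 0.54], [-0.28, 0.35, 0.03, -0.80, -0.40], [0.36, -0.24, -0.65, 0.05, -0.62], [0.27, 0.89, -0.25, 0.24, 0.09], [0.75, -0.12, 0.03, -0.51, 0.4]]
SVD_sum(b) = [[-0.01, -0.0, -0.01, -0.0, 0.01],[0.01, 0.0, 0.02, 0.01, -0.02],[0.15, 0.03, 0.27, 0.07, -0.20],[0.11, 0.02, 0.20, 0.05, -0.15],[0.04, 0.01, 0.07, 0.02, -0.05]] + [[0.04, -0.05, -0.00, 0.12, 0.06], [-0.09, 0.11, 0.01, -0.25, -0.12], [0.06, -0.07, -0.01, 0.17, 0.08], [-0.05, 0.07, 0.01, -0.15, -0.08], [-0.04, 0.05, 0.00, -0.12, -0.06]] + [[-0.01, 0.0, 0.01, -0.00, 0.01], [-0.05, 0.03, 0.08, -0.01, 0.08], [-0.01, 0.01, 0.01, -0.0, 0.01], [-0.02, 0.01, 0.04, -0.00, 0.03], [0.10, -0.07, -0.19, 0.01, -0.18]] + [[-0.03, -0.10, 0.03, -0.03, -0.01], [0.04, 0.12, -0.03, 0.03, 0.01], [0.03, 0.11, -0.03, 0.03, 0.01], [-0.05, -0.17, 0.05, -0.05, -0.02], [0.01, 0.02, -0.01, 0.01, 0.0]] + [[-0.09,0.01,-0.00,0.06,-0.05], [-0.04,0.01,-0.0,0.03,-0.02], [-0.00,0.00,-0.00,0.00,-0.0], [0.01,-0.0,0.00,-0.01,0.01], [-0.02,0.00,-0.0,0.02,-0.01]]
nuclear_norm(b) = 1.70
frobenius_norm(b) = 0.81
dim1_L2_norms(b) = [0.22, 0.37, 0.45, 0.39, 0.34]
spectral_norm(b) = 0.48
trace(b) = -0.03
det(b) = -0.00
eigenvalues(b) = [(-0.39+0j), (-0.21+0.07j), (-0.21-0.07j), (0.46+0j), (0.33+0j)]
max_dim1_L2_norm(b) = 0.45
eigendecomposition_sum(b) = [[(-0.03+0j),(-0+0j),-0.00+0.00j,(0.05-0j),0.12+0.00j],  [(0.03-0j),0.00-0.00j,-0j,-0.04+0.00j,(-0.09-0j)],  [-0.02+0.00j,-0.00+0.00j,(-0+0j),0.03-0.00j,(0.06+0j)],  [0.08-0.00j,0.01-0.00j,-0j,-0.13+0.00j,-0.29-0.00j],  [(0.06-0j),(0.01-0j),0.00-0.00j,(-0.1+0j),-0.23-0.00j]] + [[(-0.05+0.14j), -0.01+0.05j, (-0.01-0.05j), 0.02+0.05j, -0.04-0.02j], [-0.04-0.05j, (-0.02-0.02j), (0.02+0.01j), (-0.02-0j), (0.02-0.01j)], [0.06+0.10j, (0.03+0.03j), (-0.04-0.02j), (0.04+0.01j), (-0.03+0.02j)], [-0.07-0.21j, (-0.03-0.07j), (0.06+0.05j), -0.06-0.04j, (0.07-0.02j)], [(0.02+0.13j), (0.01+0.05j), -0.03-0.04j, 0.03+0.03j, (-0.04+0j)]] + [[-0.05-0.14j, (-0.01-0.05j), -0.01+0.05j, (0.02-0.05j), -0.04+0.02j], [-0.04+0.05j, -0.02+0.02j, 0.02-0.01j, -0.02+0.00j, (0.02+0.01j)], [(0.06-0.1j), 0.03-0.03j, (-0.04+0.02j), (0.04-0.01j), (-0.03-0.02j)], [-0.07+0.21j, (-0.03+0.07j), 0.06-0.05j, (-0.06+0.04j), 0.07+0.02j], [0.02-0.13j, 0.01-0.05j, -0.03+0.04j, 0.03-0.03j, -0.04-0.00j]] + [[0.03+0.00j, -0.01+0.00j, 0.07+0.00j, 0.04+0.00j, (-0.02+0j)], [-0.03-0.00j, 0.01-0.00j, -0.07-0.00j, (-0.04-0j), (0.02-0j)], [0.13+0.00j, -0.05+0.00j, 0.30+0.00j, (0.19+0j), -0.08+0.00j], [0.07+0.00j, -0.03+0.00j, (0.17+0j), 0.10+0.00j, (-0.04+0j)], [-0.02-0.00j, (0.01-0j), (-0.06-0j), -0.04-0.00j, (0.02-0j)]] + [[(0.01+0j),(-0.08-0j),(-0.03+0j),(0.02-0j),(0.01+0j)],[(-0.04-0j),0.29+0.00j,(0.1-0j),(-0.06+0j),-0.03-0.00j],[(-0.01-0j),(0.08+0j),0.03-0.00j,-0.02+0.00j,(-0.01-0j)],[-0.00-0.00j,0.01+0.00j,0.00-0.00j,(-0+0j),-0.00-0.00j],[0j,-0.02-0.00j,-0.01+0.00j,-0j,0.00+0.00j]]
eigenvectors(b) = [[(-0.29+0j), 0.35+0.29j, 0.35-0.29j, (0.2+0j), -0.27+0.00j],[(0.23+0j), (-0.18+0.08j), (-0.18-0.08j), -0.19+0.00j, (0.93+0j)],[(-0.14+0j), (0.35-0.09j), (0.35+0.09j), (0.83+0j), 0.25+0.00j],[(0.72+0j), -0.68+0.00j, -0.68-0.00j, (0.46+0j), (0.04+0j)],[0.57+0.00j, (0.4+0.08j), 0.40-0.08j, -0.16+0.00j, (-0.06+0j)]]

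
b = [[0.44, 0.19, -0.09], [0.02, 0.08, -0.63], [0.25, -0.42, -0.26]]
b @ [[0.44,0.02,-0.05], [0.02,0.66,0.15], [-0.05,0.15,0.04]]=[[0.20, 0.12, 0.0], [0.04, -0.04, -0.01], [0.11, -0.31, -0.09]]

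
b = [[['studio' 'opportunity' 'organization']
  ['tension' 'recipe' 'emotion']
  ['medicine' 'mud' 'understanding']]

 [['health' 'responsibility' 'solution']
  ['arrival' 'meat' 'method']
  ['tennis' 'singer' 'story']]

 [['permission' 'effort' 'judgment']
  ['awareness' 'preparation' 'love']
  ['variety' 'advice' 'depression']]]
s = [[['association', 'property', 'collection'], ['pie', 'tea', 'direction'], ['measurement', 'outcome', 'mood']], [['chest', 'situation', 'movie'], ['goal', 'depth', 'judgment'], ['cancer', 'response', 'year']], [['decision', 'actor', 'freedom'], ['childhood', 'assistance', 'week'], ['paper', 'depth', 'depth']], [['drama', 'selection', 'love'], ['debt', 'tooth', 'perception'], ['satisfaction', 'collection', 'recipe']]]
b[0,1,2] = 'emotion'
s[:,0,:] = [['association', 'property', 'collection'], ['chest', 'situation', 'movie'], ['decision', 'actor', 'freedom'], ['drama', 'selection', 'love']]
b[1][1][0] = 'arrival'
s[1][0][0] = 'chest'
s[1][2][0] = 'cancer'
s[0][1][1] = 'tea'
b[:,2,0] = ['medicine', 'tennis', 'variety']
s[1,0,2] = 'movie'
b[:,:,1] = [['opportunity', 'recipe', 'mud'], ['responsibility', 'meat', 'singer'], ['effort', 'preparation', 'advice']]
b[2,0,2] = 'judgment'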